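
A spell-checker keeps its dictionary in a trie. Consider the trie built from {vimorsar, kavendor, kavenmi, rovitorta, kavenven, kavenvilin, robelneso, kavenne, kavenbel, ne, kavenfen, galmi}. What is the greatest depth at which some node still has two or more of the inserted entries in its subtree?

Equivalently: take the maximum, over all pairs, of their longest common prefix length.
e.g. "kavenven" and "kavenvilin" share the prefix "kavenv" of length 6; no pair shares a longer one.
Longest shared-prefix length: 6

6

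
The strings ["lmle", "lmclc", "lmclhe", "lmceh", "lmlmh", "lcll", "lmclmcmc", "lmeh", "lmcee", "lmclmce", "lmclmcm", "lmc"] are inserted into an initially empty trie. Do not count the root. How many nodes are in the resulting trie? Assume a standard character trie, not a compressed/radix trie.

24

Trie structure (* marks end of a word):
(root)
└─ l
   ├─ c
   │  └─ l
   │     └─ l *
   └─ m
      ├─ c *
      │  ├─ e
      │  │  ├─ e *
      │  │  └─ h *
      │  └─ l
      │     ├─ c *
      │     ├─ h
      │     │  └─ e *
      │     └─ m
      │        └─ c
      │           ├─ e *
      │           └─ m *
      │              └─ c *
      ├─ e
      │  └─ h *
      └─ l
         ├─ e *
         └─ m
            └─ h *
Counting every labelled node above: 24.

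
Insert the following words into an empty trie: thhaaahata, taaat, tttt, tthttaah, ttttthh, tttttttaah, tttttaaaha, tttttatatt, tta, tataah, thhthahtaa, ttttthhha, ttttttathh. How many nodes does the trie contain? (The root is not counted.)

Trace insertions, counting only characters that open a new branch:
  "thhaaahata" → 10 new (t, h, h, a, a, a, h, a, t, a)
  "taaat" → prefix "t" already present; 4 new (a, a, a, t)
  "tttt" → prefix "t" already present; 3 new (t, t, t)
  "tthttaah" → prefix "tt" already present; 6 new (h, t, t, a, a, h)
  "ttttthh" → prefix "tttt" already present; 3 new (t, h, h)
  "tttttttaah" → prefix "ttttt" already present; 5 new (t, t, a, a, h)
  "tttttaaaha" → prefix "ttttt" already present; 5 new (a, a, a, h, a)
  "tttttatatt" → prefix "ttttta" already present; 4 new (t, a, t, t)
  "tta" → prefix "tt" already present; 1 new (a)
  "tataah" → prefix "ta" already present; 4 new (t, a, a, h)
  "thhthahtaa" → prefix "thh" already present; 7 new (t, h, a, h, t, a, a)
  "ttttthhha" → prefix "ttttthh" already present; 2 new (h, a)
  "ttttttathh" → prefix "tttttt" already present; 4 new (a, t, h, h)
Total nodes = 10 + 4 + 3 + 6 + 3 + 5 + 5 + 4 + 1 + 4 + 7 + 2 + 4 = 58

58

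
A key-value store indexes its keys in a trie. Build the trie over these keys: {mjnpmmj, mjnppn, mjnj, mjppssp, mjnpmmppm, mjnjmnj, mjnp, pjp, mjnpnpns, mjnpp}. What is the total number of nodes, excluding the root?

For each word, the new-node count is its length minus the longest prefix already in the trie:
  "mjnpmmj" → 7 new (m, j, n, p, m, m, j)
  "mjnppn" → prefix "mjnp" already present; 2 new (p, n)
  "mjnj" → prefix "mjn" already present; 1 new (j)
  "mjppssp" → prefix "mj" already present; 5 new (p, p, s, s, p)
  "mjnpmmppm" → prefix "mjnpmm" already present; 3 new (p, p, m)
  "mjnjmnj" → prefix "mjnj" already present; 3 new (m, n, j)
  "mjnp" → prefix "mjnp" already present; 0 new (none)
  "pjp" → 3 new (p, j, p)
  "mjnpnpns" → prefix "mjnp" already present; 4 new (n, p, n, s)
  "mjnpp" → prefix "mjnpp" already present; 0 new (none)
Total nodes = 7 + 2 + 1 + 5 + 3 + 3 + 0 + 3 + 4 + 0 = 28

28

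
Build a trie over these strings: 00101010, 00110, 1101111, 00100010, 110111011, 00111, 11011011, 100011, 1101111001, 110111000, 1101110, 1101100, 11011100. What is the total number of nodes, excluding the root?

39

Trace insertions, counting only characters that open a new branch:
  "00101010" → 8 new (0, 0, 1, 0, 1, 0, 1, 0)
  "00110" → prefix "001" already present; 2 new (1, 0)
  "1101111" → 7 new (1, 1, 0, 1, 1, 1, 1)
  "00100010" → prefix "0010" already present; 4 new (0, 0, 1, 0)
  "110111011" → prefix "110111" already present; 3 new (0, 1, 1)
  "00111" → prefix "0011" already present; 1 new (1)
  "11011011" → prefix "11011" already present; 3 new (0, 1, 1)
  "100011" → prefix "1" already present; 5 new (0, 0, 0, 1, 1)
  "1101111001" → prefix "1101111" already present; 3 new (0, 0, 1)
  "110111000" → prefix "1101110" already present; 2 new (0, 0)
  "1101110" → prefix "1101110" already present; 0 new (none)
  "1101100" → prefix "110110" already present; 1 new (0)
  "11011100" → prefix "11011100" already present; 0 new (none)
Total nodes = 8 + 2 + 7 + 4 + 3 + 1 + 3 + 5 + 3 + 2 + 0 + 1 + 0 = 39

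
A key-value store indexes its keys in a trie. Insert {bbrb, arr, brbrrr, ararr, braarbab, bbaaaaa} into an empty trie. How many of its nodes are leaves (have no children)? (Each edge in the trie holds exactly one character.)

6

Leaves are exactly the stored words that no other stored word extends.
Those words: "ararr", "arr", "bbaaaaa", "bbrb", "braarbab", "brbrrr"
Leaf count: 6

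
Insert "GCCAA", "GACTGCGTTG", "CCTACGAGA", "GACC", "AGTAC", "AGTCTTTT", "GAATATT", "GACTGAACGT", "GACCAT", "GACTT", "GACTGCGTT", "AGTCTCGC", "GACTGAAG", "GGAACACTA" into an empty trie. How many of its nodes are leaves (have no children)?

Leaves are exactly the stored words that no other stored word extends.
Those words: "AGTAC", "AGTCTCGC", "AGTCTTTT", "CCTACGAGA", "GAATATT", "GACCAT", "GACTGAACGT", "GACTGAAG", "GACTGCGTTG", "GACTT", "GCCAA", "GGAACACTA"
Leaf count: 12

12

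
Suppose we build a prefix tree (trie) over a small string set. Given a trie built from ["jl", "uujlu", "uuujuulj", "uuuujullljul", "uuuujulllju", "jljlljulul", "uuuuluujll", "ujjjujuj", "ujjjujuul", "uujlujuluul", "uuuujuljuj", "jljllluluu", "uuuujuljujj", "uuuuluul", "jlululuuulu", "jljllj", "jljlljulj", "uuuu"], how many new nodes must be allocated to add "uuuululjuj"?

The longest prefix of "uuuululjuj" already in the trie is "uuuulu" (length 6).
Each of the 4 remaining characters creates one node.

4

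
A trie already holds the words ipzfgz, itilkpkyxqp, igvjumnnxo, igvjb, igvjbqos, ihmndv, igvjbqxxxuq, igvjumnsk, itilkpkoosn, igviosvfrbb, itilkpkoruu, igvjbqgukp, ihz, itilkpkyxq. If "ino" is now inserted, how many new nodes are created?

2

The longest prefix of "ino" already in the trie is "i" (length 1).
New nodes needed: |"ino"| − 1 = 3 − 1 = 2.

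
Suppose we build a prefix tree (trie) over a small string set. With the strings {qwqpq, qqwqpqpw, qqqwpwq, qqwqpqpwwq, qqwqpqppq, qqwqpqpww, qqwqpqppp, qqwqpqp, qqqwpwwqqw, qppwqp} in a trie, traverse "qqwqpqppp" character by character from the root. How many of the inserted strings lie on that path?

Check each prefix of "qqwqpqppp" against the stored set — each match is an end-marker on the path.
Prefixes of the query that are stored words: "qqwqpqp", "qqwqpqppp"
Count: 2

2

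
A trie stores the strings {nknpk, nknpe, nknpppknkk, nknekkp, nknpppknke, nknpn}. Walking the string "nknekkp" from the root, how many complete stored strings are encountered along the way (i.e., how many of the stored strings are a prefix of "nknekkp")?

1

Walk "nknekkp" from the root; an end-of-word marker is hit whenever a stored word is a prefix of "nknekkp".
Prefixes of the query that are stored words: "nknekkp"
Count: 1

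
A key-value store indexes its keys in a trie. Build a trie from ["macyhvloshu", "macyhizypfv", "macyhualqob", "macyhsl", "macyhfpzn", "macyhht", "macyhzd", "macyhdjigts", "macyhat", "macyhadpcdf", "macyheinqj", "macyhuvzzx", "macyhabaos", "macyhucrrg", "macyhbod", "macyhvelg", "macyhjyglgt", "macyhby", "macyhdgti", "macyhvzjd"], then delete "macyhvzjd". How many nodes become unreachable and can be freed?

3

After clearing the end-marker at "macyhvzjd", prune upward until reaching a node still needed by another word.
The suffix "zjd" (3 nodes) is used only by "macyhvzjd"; the node for "macyhv" still has the child "l", so pruning stops there.
Nodes removed: 3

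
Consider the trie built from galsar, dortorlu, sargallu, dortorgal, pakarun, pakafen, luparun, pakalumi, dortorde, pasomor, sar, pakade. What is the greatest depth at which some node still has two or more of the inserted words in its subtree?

Equivalently: take the maximum, over all pairs, of their longest common prefix length.
e.g. "dortorde" and "dortorgal" share the prefix "dortor" of length 6; no pair shares a longer one.
Longest shared-prefix length: 6

6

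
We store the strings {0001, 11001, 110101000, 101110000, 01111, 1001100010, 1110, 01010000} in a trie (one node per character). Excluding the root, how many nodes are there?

43

For each word, the new-node count is its length minus the longest prefix already in the trie:
  "0001" → 4 new (0, 0, 0, 1)
  "11001" → 5 new (1, 1, 0, 0, 1)
  "110101000" → prefix "110" already present; 6 new (1, 0, 1, 0, 0, 0)
  "101110000" → prefix "1" already present; 8 new (0, 1, 1, 1, 0, 0, 0, 0)
  "01111" → prefix "0" already present; 4 new (1, 1, 1, 1)
  "1001100010" → prefix "10" already present; 8 new (0, 1, 1, 0, 0, 0, 1, 0)
  "1110" → prefix "11" already present; 2 new (1, 0)
  "01010000" → prefix "01" already present; 6 new (0, 1, 0, 0, 0, 0)
Total nodes = 4 + 5 + 6 + 8 + 4 + 8 + 2 + 6 = 43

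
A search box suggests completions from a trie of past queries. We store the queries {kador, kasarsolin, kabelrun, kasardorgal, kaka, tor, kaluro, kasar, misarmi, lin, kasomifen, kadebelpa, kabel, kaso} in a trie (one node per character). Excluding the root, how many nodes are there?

Trace insertions, counting only characters that open a new branch:
  "kador" → 5 new (k, a, d, o, r)
  "kasarsolin" → prefix "ka" already present; 8 new (s, a, r, s, o, l, i, n)
  "kabelrun" → prefix "ka" already present; 6 new (b, e, l, r, u, n)
  "kasardorgal" → prefix "kasar" already present; 6 new (d, o, r, g, a, l)
  "kaka" → prefix "ka" already present; 2 new (k, a)
  "tor" → 3 new (t, o, r)
  "kaluro" → prefix "ka" already present; 4 new (l, u, r, o)
  "kasar" → prefix "kasar" already present; 0 new (none)
  "misarmi" → 7 new (m, i, s, a, r, m, i)
  "lin" → 3 new (l, i, n)
  "kasomifen" → prefix "kas" already present; 6 new (o, m, i, f, e, n)
  "kadebelpa" → prefix "kad" already present; 6 new (e, b, e, l, p, a)
  "kabel" → prefix "kabel" already present; 0 new (none)
  "kaso" → prefix "kaso" already present; 0 new (none)
Total nodes = 5 + 8 + 6 + 6 + 2 + 3 + 4 + 0 + 7 + 3 + 6 + 6 + 0 + 0 = 56

56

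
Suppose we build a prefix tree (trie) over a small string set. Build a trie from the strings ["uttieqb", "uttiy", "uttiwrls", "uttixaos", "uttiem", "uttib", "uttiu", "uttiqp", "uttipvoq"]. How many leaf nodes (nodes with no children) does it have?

Leaves are exactly the stored words that no other stored word extends.
Those words: "uttib", "uttiem", "uttieqb", "uttipvoq", "uttiqp", "uttiu", "uttiwrls", "uttixaos", "uttiy"
Leaf count: 9

9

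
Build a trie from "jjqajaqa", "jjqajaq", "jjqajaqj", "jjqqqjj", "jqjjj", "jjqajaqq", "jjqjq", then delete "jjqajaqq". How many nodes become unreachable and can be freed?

1

A node on "jjqajaqq"'s path can go only if nothing else ends at it or branches off below it.
The suffix "q" (1 node) is used only by "jjqajaqq"; the node for "jjqajaq" still has the child "a", so pruning stops there.
Nodes removed: 1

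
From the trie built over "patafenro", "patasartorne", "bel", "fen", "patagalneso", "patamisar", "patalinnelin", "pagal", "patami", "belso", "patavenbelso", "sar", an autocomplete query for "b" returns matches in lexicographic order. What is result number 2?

DFS of the "b" subtree visits, in order: "bel", "belso"
The 2nd is belso.

belso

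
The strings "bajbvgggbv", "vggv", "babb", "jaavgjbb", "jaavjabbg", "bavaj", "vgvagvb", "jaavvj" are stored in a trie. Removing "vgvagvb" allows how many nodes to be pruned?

5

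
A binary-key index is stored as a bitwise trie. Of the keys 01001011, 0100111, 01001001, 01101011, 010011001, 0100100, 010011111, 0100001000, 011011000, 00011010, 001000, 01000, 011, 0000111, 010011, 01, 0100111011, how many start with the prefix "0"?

Walk to "0"; the words in its subtree are exactly those with that prefix.
Words under "0": 0000111, 00011010, 001000, 01, 01000, 0100001000, 0100100, 01001001, 01001011, 010011, 010011001, 0100111, 0100111011, 010011111, 011, 01101011, 011011000
Count: 17

17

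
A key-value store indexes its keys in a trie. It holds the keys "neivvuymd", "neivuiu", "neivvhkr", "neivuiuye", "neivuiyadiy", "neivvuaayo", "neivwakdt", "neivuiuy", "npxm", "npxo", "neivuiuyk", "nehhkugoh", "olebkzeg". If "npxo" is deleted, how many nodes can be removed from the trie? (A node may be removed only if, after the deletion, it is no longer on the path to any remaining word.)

1

Walk "npxo" from the leaf back toward the root, removing each node that no remaining word uses.
The suffix "o" (1 node) is used only by "npxo"; the node for "npx" still has the child "m", so pruning stops there.
Nodes removed: 1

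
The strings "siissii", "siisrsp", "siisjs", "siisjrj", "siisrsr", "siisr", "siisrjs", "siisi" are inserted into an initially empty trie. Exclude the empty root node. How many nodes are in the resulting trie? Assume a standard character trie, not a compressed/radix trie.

Insert word by word; a character creates a node only if that edge doesn't already exist:
  "siissii" → 7 new (s, i, i, s, s, i, i)
  "siisrsp" → prefix "siis" already present; 3 new (r, s, p)
  "siisjs" → prefix "siis" already present; 2 new (j, s)
  "siisjrj" → prefix "siisj" already present; 2 new (r, j)
  "siisrsr" → prefix "siisrs" already present; 1 new (r)
  "siisr" → prefix "siisr" already present; 0 new (none)
  "siisrjs" → prefix "siisr" already present; 2 new (j, s)
  "siisi" → prefix "siis" already present; 1 new (i)
Total nodes = 7 + 3 + 2 + 2 + 1 + 0 + 2 + 1 = 18

18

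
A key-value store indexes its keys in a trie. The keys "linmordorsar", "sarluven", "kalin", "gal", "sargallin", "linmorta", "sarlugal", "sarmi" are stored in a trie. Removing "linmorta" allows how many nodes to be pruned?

Walk "linmorta" from the leaf back toward the root, removing each node that no remaining word uses.
The suffix "ta" (2 nodes) is used only by "linmorta"; the node for "linmor" still has the child "d", so pruning stops there.
Nodes removed: 2

2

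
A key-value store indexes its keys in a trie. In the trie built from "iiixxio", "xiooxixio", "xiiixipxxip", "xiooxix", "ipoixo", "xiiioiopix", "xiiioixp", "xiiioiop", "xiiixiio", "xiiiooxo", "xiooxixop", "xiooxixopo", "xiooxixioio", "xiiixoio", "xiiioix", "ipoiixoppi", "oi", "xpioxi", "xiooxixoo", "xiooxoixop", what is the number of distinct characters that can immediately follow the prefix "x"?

The children of the "x" node are the distinct next characters among strings starting with "x".
Characters that immediately follow "x" among the stored strings: {i, p}.
That node has 2 child edges.

2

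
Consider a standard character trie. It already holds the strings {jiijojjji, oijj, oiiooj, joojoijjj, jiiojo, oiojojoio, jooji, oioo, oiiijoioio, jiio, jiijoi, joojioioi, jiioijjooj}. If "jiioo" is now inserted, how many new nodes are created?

1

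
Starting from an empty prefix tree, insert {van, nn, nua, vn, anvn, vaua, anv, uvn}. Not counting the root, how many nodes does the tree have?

For each word, the new-node count is its length minus the longest prefix already in the trie:
  "van" → 3 new (v, a, n)
  "nn" → 2 new (n, n)
  "nua" → prefix "n" already present; 2 new (u, a)
  "vn" → prefix "v" already present; 1 new (n)
  "anvn" → 4 new (a, n, v, n)
  "vaua" → prefix "va" already present; 2 new (u, a)
  "anv" → prefix "anv" already present; 0 new (none)
  "uvn" → 3 new (u, v, n)
Total nodes = 3 + 2 + 2 + 1 + 4 + 2 + 0 + 3 = 17

17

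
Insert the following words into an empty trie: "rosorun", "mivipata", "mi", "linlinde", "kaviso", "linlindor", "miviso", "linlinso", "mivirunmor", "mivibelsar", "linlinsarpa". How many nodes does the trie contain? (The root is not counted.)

51

Trace insertions, counting only characters that open a new branch:
  "rosorun" → 7 new (r, o, s, o, r, u, n)
  "mivipata" → 8 new (m, i, v, i, p, a, t, a)
  "mi" → prefix "mi" already present; 0 new (none)
  "linlinde" → 8 new (l, i, n, l, i, n, d, e)
  "kaviso" → 6 new (k, a, v, i, s, o)
  "linlindor" → prefix "linlind" already present; 2 new (o, r)
  "miviso" → prefix "mivi" already present; 2 new (s, o)
  "linlinso" → prefix "linlin" already present; 2 new (s, o)
  "mivirunmor" → prefix "mivi" already present; 6 new (r, u, n, m, o, r)
  "mivibelsar" → prefix "mivi" already present; 6 new (b, e, l, s, a, r)
  "linlinsarpa" → prefix "linlins" already present; 4 new (a, r, p, a)
Total nodes = 7 + 8 + 0 + 8 + 6 + 2 + 2 + 2 + 6 + 6 + 4 = 51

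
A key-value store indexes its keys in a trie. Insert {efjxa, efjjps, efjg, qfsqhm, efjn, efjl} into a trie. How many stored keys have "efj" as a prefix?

Walk to "efj"; the words in its subtree are exactly those with that prefix.
Words under "efj": efjg, efjjps, efjl, efjn, efjxa
Count: 5

5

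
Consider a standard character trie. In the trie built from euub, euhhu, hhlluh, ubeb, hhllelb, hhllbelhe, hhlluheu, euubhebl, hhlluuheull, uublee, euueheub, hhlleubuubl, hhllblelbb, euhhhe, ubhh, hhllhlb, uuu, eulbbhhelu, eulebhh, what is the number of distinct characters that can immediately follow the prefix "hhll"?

4

Walk "hhll" from the root, arriving at one node.
Characters that immediately follow "hhll" among the stored strings: {b, e, h, u}.
That node has 4 child edges.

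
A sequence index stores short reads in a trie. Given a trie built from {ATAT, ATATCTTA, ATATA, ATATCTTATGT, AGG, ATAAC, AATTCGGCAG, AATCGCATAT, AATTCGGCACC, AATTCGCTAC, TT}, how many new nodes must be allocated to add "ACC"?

2

"A" is already a path in the trie; the remaining "CC" must be added.
So 3 − 1 = 2 new nodes.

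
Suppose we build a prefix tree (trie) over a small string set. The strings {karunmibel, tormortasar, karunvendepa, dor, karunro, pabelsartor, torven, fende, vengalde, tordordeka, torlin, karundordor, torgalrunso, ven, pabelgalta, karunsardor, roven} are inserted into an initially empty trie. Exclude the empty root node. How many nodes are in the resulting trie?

100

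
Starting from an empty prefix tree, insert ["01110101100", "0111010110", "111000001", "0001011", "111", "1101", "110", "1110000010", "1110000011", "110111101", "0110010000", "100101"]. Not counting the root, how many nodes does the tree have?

For each word, the new-node count is its length minus the longest prefix already in the trie:
  "01110101100" → 11 new (0, 1, 1, 1, 0, 1, 0, 1, 1, 0, 0)
  "0111010110" → prefix "0111010110" already present; 0 new (none)
  "111000001" → 9 new (1, 1, 1, 0, 0, 0, 0, 0, 1)
  "0001011" → prefix "0" already present; 6 new (0, 0, 1, 0, 1, 1)
  "111" → prefix "111" already present; 0 new (none)
  "1101" → prefix "11" already present; 2 new (0, 1)
  "110" → prefix "110" already present; 0 new (none)
  "1110000010" → prefix "111000001" already present; 1 new (0)
  "1110000011" → prefix "111000001" already present; 1 new (1)
  "110111101" → prefix "1101" already present; 5 new (1, 1, 1, 0, 1)
  "0110010000" → prefix "011" already present; 7 new (0, 0, 1, 0, 0, 0, 0)
  "100101" → prefix "1" already present; 5 new (0, 0, 1, 0, 1)
Total nodes = 11 + 0 + 9 + 6 + 0 + 2 + 0 + 1 + 1 + 5 + 7 + 5 = 47

47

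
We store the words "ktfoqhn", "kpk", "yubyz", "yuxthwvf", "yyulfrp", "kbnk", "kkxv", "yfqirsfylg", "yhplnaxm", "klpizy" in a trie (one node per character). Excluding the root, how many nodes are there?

53

Trace insertions, counting only characters that open a new branch:
  "ktfoqhn" → 7 new (k, t, f, o, q, h, n)
  "kpk" → prefix "k" already present; 2 new (p, k)
  "yubyz" → 5 new (y, u, b, y, z)
  "yuxthwvf" → prefix "yu" already present; 6 new (x, t, h, w, v, f)
  "yyulfrp" → prefix "y" already present; 6 new (y, u, l, f, r, p)
  "kbnk" → prefix "k" already present; 3 new (b, n, k)
  "kkxv" → prefix "k" already present; 3 new (k, x, v)
  "yfqirsfylg" → prefix "y" already present; 9 new (f, q, i, r, s, f, y, l, g)
  "yhplnaxm" → prefix "y" already present; 7 new (h, p, l, n, a, x, m)
  "klpizy" → prefix "k" already present; 5 new (l, p, i, z, y)
Total nodes = 7 + 2 + 5 + 6 + 6 + 3 + 3 + 9 + 7 + 5 = 53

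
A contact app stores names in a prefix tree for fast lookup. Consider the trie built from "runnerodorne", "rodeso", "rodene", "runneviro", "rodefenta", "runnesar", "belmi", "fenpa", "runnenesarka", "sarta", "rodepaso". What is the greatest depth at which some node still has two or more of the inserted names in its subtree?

The deepest shared node is where two words last agree before diverging.
"runnenesarka" and "runnerodorne" agree on "runne" (5 characters) before diverging; nothing deeper is shared.
Longest shared-prefix length: 5

5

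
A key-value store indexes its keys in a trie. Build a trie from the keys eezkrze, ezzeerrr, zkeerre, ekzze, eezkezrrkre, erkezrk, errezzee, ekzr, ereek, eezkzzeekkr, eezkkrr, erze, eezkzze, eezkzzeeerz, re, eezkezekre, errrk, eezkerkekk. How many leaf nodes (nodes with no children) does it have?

A leaf is a node with no children — equivalently, the end of a word that is not a proper prefix of any other stored word.
Those words: "eezkerkekk", "eezkezekre", "eezkezrrkre", "eezkkrr", "eezkrze", "eezkzzeeerz", "eezkzzeekkr", "ekzr", "ekzze", "ereek", "erkezrk", "errezzee", "errrk", "erze", "ezzeerrr", "re", "zkeerre"
Leaf count: 17

17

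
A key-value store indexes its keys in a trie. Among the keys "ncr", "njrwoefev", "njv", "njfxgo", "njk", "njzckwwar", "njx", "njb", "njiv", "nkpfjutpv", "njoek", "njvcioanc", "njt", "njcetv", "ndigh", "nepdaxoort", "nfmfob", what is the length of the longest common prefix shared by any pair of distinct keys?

3

Look for the deepest trie node that still has at least two words in its subtree.
e.g. "njv" and "njvcioanc" share the prefix "njv" of length 3; no pair shares a longer one.
Longest shared-prefix length: 3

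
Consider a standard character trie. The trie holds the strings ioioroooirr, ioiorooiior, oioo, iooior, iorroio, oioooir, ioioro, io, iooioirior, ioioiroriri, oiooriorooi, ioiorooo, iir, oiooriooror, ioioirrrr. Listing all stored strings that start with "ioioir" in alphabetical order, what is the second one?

ioioirrrr

DFS of the "ioioir" subtree visits, in order: "ioioiroriri", "ioioirrrr"
Position 2: ioioirrrr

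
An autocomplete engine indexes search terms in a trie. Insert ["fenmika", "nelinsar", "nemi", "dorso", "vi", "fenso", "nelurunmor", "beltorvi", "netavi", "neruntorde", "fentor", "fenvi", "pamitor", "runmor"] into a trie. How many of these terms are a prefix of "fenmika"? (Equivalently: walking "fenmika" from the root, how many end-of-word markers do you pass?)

1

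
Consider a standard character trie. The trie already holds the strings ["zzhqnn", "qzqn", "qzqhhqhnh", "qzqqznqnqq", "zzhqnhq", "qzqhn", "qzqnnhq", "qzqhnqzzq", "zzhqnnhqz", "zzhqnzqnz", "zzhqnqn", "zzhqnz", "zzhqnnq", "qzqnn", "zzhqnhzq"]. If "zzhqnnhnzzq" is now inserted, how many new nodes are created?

4

"zzhqnnh" is already a path in the trie; the remaining "nzzq" must be added.
Each of the 4 remaining characters creates one node.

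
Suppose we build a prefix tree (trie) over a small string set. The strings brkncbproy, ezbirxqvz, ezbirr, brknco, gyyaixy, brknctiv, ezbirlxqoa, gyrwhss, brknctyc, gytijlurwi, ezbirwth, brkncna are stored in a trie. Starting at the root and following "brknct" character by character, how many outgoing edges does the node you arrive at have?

2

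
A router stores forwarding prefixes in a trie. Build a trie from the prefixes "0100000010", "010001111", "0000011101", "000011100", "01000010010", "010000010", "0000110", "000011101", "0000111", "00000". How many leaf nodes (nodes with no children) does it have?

A leaf is a node with no children — equivalently, the end of a word that is not a proper prefix of any other stored word.
Those words: "0000011101", "0000110", "000011100", "000011101", "0100000010", "010000010", "01000010010", "010001111"
Leaf count: 8

8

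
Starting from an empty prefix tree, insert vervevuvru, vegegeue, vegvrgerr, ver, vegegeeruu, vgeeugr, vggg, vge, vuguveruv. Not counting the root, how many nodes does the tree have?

Insert word by word; a character creates a node only if that edge doesn't already exist:
  "vervevuvru" → 10 new (v, e, r, v, e, v, u, v, r, u)
  "vegegeue" → prefix "ve" already present; 6 new (g, e, g, e, u, e)
  "vegvrgerr" → prefix "veg" already present; 6 new (v, r, g, e, r, r)
  "ver" → prefix "ver" already present; 0 new (none)
  "vegegeeruu" → prefix "vegege" already present; 4 new (e, r, u, u)
  "vgeeugr" → prefix "v" already present; 6 new (g, e, e, u, g, r)
  "vggg" → prefix "vg" already present; 2 new (g, g)
  "vge" → prefix "vge" already present; 0 new (none)
  "vuguveruv" → prefix "v" already present; 8 new (u, g, u, v, e, r, u, v)
Total nodes = 10 + 6 + 6 + 0 + 4 + 6 + 2 + 0 + 8 = 42

42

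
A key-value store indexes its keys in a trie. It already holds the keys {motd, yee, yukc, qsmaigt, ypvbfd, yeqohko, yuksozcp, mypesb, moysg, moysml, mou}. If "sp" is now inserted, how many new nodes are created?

2

Nothing in the trie begins with "s"; the whole of "sp" is new.
2 − 0 = 2 new nodes.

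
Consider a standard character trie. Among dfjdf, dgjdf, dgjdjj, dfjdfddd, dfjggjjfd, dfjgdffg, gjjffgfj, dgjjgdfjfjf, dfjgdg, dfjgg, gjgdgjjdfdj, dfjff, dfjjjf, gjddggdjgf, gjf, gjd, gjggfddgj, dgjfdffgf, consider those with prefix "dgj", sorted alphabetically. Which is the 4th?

Filter for "dgj…" and sort: "dgjdf", "dgjdjj", "dgjfdffgf", "dgjjgdfjfjf"
Position 4: dgjjgdfjfjf

dgjjgdfjfjf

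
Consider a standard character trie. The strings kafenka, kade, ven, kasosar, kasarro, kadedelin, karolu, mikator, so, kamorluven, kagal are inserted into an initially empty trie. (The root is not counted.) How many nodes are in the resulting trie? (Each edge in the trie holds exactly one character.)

50

For each word, the new-node count is its length minus the longest prefix already in the trie:
  "kafenka" → 7 new (k, a, f, e, n, k, a)
  "kade" → prefix "ka" already present; 2 new (d, e)
  "ven" → 3 new (v, e, n)
  "kasosar" → prefix "ka" already present; 5 new (s, o, s, a, r)
  "kasarro" → prefix "kas" already present; 4 new (a, r, r, o)
  "kadedelin" → prefix "kade" already present; 5 new (d, e, l, i, n)
  "karolu" → prefix "ka" already present; 4 new (r, o, l, u)
  "mikator" → 7 new (m, i, k, a, t, o, r)
  "so" → 2 new (s, o)
  "kamorluven" → prefix "ka" already present; 8 new (m, o, r, l, u, v, e, n)
  "kagal" → prefix "ka" already present; 3 new (g, a, l)
Total nodes = 7 + 2 + 3 + 5 + 4 + 5 + 4 + 7 + 2 + 8 + 3 = 50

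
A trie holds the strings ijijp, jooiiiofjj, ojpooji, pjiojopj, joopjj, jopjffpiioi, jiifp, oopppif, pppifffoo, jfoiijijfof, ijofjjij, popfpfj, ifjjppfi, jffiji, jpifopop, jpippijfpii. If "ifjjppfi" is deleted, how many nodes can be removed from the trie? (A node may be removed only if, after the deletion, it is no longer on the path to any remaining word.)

A node on "ifjjppfi"'s path can go only if nothing else ends at it or branches off below it.
The suffix "fjjppfi" (7 nodes) is used only by "ifjjppfi"; the node for "i" still has the child "j", so pruning stops there.
Nodes removed: 7

7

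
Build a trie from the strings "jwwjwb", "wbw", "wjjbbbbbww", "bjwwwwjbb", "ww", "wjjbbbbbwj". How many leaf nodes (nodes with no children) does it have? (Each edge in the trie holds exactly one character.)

6

A leaf is a node with no children — equivalently, the end of a word that is not a proper prefix of any other stored word.
Those words: "bjwwwwjbb", "jwwjwb", "wbw", "wjjbbbbbwj", "wjjbbbbbww", "ww"
Leaf count: 6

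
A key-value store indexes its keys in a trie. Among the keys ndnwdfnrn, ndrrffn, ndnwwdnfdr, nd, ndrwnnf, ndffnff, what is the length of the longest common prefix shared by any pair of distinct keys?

4

Equivalently: take the maximum, over all pairs, of their longest common prefix length.
e.g. "ndnwdfnrn" and "ndnwwdnfdr" share the prefix "ndnw" of length 4; no pair shares a longer one.
Longest shared-prefix length: 4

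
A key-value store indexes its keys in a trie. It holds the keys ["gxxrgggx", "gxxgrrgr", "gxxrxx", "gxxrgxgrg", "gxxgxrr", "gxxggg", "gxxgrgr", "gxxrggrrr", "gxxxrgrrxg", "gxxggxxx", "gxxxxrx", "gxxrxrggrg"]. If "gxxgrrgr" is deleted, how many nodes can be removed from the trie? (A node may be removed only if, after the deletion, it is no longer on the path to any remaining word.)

3

After clearing the end-marker at "gxxgrrgr", prune upward until reaching a node still needed by another word.
The suffix "rgr" (3 nodes) is used only by "gxxgrrgr"; the node for "gxxgr" still has the child "g", so pruning stops there.
Nodes removed: 3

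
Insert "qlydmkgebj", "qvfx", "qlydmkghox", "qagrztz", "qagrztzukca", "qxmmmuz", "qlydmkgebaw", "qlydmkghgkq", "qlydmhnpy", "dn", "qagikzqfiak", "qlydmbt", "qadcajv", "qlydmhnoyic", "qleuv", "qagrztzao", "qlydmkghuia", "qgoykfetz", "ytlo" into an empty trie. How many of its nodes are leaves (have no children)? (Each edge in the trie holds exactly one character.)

18

Leaves are exactly the stored words that no other stored word extends.
Those words: "dn", "qadcajv", "qagikzqfiak", "qagrztzao", "qagrztzukca", "qgoykfetz", "qleuv", "qlydmbt", "qlydmhnoyic", "qlydmhnpy", "qlydmkgebaw", "qlydmkgebj", "qlydmkghgkq", "qlydmkghox", "qlydmkghuia", "qvfx", "qxmmmuz", "ytlo"
Leaf count: 18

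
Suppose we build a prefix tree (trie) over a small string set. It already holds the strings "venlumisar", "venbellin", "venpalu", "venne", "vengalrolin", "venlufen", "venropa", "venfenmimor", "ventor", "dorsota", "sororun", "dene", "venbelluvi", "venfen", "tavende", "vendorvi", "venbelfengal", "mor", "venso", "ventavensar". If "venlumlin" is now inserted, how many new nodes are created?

3

The longest prefix of "venlumlin" already in the trie is "venlum" (length 6).
Each of the 3 remaining characters creates one node.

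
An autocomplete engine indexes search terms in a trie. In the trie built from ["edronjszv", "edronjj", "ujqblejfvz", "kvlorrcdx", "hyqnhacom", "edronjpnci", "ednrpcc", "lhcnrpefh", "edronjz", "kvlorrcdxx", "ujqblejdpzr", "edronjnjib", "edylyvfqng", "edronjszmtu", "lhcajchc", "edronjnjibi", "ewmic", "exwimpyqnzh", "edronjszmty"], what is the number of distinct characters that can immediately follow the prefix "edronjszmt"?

2

Walk "edronjszmt" from the root, arriving at one node.
Distinct next characters after "edronjszmt": u, y.
That node has 2 child edges.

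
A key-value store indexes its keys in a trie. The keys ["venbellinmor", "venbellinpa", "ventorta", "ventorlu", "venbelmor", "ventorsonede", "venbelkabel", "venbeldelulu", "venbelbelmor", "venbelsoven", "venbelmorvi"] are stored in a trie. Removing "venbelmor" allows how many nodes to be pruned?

0

Walk "venbelmor" from the leaf back toward the root, removing each node that no remaining word uses.
Every node on "venbelmor" is still needed (e.g. by "venbelmorvi"), so nothing is freed.
Nodes removed: 0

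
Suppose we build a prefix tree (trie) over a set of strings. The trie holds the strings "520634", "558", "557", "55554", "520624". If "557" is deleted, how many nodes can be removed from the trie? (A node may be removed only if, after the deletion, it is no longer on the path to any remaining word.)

1

A node on "557"'s path can go only if nothing else ends at it or branches off below it.
The suffix "7" (1 node) is used only by "557"; the node for "55" still has the child "8", so pruning stops there.
Nodes removed: 1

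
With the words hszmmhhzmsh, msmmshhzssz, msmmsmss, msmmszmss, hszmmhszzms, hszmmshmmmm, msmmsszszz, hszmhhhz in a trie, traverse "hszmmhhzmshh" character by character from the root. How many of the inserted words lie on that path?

1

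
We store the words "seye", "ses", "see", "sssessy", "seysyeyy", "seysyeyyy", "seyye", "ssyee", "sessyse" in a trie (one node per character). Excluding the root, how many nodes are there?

27

Trie structure (* marks end of a word):
(root)
└─ s
   ├─ e
   │  ├─ e *
   │  ├─ s *
   │  │  └─ s
   │  │     └─ y
   │  │        └─ s
   │  │           └─ e *
   │  └─ y
   │     ├─ e *
   │     ├─ s
   │     │  └─ y
   │     │     └─ e
   │     │        └─ y
   │     │           └─ y *
   │     │              └─ y *
   │     └─ y
   │        └─ e *
   └─ s
      ├─ s
      │  └─ e
      │     └─ s
      │        └─ s
      │           └─ y *
      └─ y
         └─ e
            └─ e *
Counting every labelled node above: 27.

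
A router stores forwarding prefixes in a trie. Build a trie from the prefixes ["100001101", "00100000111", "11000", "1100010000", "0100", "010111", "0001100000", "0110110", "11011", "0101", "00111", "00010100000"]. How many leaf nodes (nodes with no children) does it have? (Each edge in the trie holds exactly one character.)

A leaf is a node with no children — equivalently, the end of a word that is not a proper prefix of any other stored word.
Those words: "00010100000", "0001100000", "00100000111", "00111", "0100", "010111", "0110110", "100001101", "1100010000", "11011"
Leaf count: 10

10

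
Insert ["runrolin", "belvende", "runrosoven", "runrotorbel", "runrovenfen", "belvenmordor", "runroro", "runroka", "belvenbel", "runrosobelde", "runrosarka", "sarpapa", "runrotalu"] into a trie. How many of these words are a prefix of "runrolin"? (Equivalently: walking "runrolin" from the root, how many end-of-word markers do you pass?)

1

Check each prefix of "runrolin" against the stored set — each match is an end-marker on the path.
Prefixes of the query that are stored words: "runrolin"
Count: 1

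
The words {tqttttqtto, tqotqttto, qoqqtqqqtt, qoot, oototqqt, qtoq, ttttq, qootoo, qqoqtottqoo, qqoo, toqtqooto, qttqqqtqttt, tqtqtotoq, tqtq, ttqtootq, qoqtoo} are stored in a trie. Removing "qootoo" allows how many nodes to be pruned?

2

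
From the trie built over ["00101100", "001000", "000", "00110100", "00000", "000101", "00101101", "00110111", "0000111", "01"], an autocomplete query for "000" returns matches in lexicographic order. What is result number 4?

DFS of the "000" subtree visits, in order: "000", "00000", "0000111", "000101"
Position 4: 000101

000101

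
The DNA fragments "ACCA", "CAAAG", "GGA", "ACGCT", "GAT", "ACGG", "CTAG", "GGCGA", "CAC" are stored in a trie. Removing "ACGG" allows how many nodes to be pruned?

1

A node on "ACGG"'s path can go only if nothing else ends at it or branches off below it.
The suffix "G" (1 node) is used only by "ACGG"; the node for "ACG" still has the child "C", so pruning stops there.
Nodes removed: 1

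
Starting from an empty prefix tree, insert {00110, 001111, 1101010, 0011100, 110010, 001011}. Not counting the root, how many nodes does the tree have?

Count nodes per top-level branch (shared prefixes stored once):
  '0'-branch (001011, 00110, 0011100, 001111): 12 nodes
  '1'-branch (110010, 1101010): 10 nodes
Sum: 22

22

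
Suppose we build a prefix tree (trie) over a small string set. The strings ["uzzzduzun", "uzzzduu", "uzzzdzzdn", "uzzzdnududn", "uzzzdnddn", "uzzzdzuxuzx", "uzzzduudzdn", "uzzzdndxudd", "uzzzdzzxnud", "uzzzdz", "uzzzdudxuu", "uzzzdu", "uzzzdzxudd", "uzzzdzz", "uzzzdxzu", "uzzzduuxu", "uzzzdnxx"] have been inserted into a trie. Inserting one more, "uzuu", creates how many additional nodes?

2

"uz" is already a path in the trie; the remaining "uu" must be added.
New nodes needed: |"uzuu"| − 2 = 4 − 2 = 2.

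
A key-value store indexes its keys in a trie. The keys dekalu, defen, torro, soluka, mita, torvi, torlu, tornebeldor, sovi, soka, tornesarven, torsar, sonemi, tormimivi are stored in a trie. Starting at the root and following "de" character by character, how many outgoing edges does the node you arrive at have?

2

Walk "de" from the root, arriving at one node.
Distinct next characters after "de": f, k.
That node has 2 child edges.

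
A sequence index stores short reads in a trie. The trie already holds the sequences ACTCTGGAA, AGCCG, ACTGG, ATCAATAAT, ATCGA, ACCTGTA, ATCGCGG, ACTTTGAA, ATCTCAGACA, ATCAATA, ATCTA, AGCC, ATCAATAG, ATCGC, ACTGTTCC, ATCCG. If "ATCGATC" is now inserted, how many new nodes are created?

2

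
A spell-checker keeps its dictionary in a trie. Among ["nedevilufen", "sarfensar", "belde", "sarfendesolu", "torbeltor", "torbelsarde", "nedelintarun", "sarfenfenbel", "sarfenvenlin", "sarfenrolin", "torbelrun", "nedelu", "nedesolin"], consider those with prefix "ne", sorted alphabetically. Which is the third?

Words with prefix "ne", in lexicographic order: "nedelintarun", "nedelu", "nedesolin", "nedevilufen"
Position 3: nedesolin

nedesolin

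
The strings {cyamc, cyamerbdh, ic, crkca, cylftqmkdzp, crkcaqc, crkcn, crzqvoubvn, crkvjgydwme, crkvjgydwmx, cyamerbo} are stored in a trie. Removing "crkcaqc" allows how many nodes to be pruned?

A node on "crkcaqc"'s path can go only if nothing else ends at it or branches off below it.
The suffix "qc" (2 nodes) is used only by "crkcaqc"; "crkca" is itself a stored word, so pruning stops there.
Nodes removed: 2

2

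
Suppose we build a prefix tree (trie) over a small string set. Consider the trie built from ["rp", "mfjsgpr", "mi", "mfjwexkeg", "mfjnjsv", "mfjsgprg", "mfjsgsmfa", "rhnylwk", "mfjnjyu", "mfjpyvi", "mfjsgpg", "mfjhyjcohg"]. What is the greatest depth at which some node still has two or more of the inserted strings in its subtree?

7

The deepest shared node is where two words last agree before diverging.
"mfjsgpr" and "mfjsgprg" agree on "mfjsgpr" (7 characters) before diverging; nothing deeper is shared.
Longest shared-prefix length: 7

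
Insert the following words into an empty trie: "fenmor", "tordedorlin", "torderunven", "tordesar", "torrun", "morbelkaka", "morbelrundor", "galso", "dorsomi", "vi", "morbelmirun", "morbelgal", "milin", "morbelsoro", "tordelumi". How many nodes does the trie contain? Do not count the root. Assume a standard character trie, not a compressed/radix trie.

79

Count nodes per top-level branch (shared prefixes stored once):
  'd'-branch (dorsomi): 7 nodes
  'f'-branch (fenmor): 6 nodes
  'g'-branch (galso): 5 nodes
  'm'-branch (milin, morbelgal, morbelkaka, morbelmirun, morbelrundor, morbelsoro): 32 nodes
  't'-branch (tordedorlin, tordelumi, torderunven, tordesar, torrun): 27 nodes
  'v'-branch (vi): 2 nodes
Sum: 79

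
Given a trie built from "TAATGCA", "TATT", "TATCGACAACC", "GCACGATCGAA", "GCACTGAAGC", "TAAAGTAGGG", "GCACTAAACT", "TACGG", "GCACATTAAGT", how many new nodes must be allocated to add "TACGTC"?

Walking "TACGTC" from the root, the first 4 characters ("TACG") follow existing edges; "T" is the first miss.
New nodes needed: |"TACGTC"| − 4 = 6 − 4 = 2.

2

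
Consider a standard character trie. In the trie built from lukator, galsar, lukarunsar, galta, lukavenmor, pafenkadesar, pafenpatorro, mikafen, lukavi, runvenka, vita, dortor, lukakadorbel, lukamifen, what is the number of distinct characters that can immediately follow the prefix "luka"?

5

The children of the "luka" node are the distinct next characters among strings starting with "luka".
Characters that immediately follow "luka" among the stored strings: {k, m, r, t, v}.
That node has 5 child edges.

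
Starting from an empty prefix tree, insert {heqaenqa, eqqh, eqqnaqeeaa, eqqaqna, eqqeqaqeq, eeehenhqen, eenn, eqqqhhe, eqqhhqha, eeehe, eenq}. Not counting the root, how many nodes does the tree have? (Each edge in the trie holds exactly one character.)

49

Insert word by word; a character creates a node only if that edge doesn't already exist:
  "heqaenqa" → 8 new (h, e, q, a, e, n, q, a)
  "eqqh" → 4 new (e, q, q, h)
  "eqqnaqeeaa" → prefix "eqq" already present; 7 new (n, a, q, e, e, a, a)
  "eqqaqna" → prefix "eqq" already present; 4 new (a, q, n, a)
  "eqqeqaqeq" → prefix "eqq" already present; 6 new (e, q, a, q, e, q)
  "eeehenhqen" → prefix "e" already present; 9 new (e, e, h, e, n, h, q, e, n)
  "eenn" → prefix "ee" already present; 2 new (n, n)
  "eqqqhhe" → prefix "eqq" already present; 4 new (q, h, h, e)
  "eqqhhqha" → prefix "eqqh" already present; 4 new (h, q, h, a)
  "eeehe" → prefix "eeehe" already present; 0 new (none)
  "eenq" → prefix "een" already present; 1 new (q)
Total nodes = 8 + 4 + 7 + 4 + 6 + 9 + 2 + 4 + 4 + 0 + 1 = 49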